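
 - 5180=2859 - 8039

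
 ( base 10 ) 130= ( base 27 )4M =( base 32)42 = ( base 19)6G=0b10000010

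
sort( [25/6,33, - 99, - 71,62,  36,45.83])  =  [- 99, - 71, 25/6 , 33,36,45.83,62] 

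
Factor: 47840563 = 41^1*59^1*19777^1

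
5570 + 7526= 13096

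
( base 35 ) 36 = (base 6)303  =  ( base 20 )5B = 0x6F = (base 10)111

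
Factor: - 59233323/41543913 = - 19744441/13847971 = - 349^( - 1) *487^1*39679^( - 1 ) * 40543^1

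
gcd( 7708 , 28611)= 1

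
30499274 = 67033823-36534549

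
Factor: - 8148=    - 2^2*3^1*7^1*97^1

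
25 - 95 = -70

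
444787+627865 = 1072652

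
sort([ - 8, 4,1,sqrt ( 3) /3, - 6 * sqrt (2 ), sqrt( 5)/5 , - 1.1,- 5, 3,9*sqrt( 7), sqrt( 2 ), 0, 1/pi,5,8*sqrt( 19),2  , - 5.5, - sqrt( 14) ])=[-6*sqrt(2), - 8,  -  5.5,  -  5, - sqrt( 14 ), - 1.1,0, 1/pi,sqrt(5)/5, sqrt( 3) /3,  1,sqrt( 2),  2,3 , 4,5,9*sqrt( 7),8*sqrt( 19 )]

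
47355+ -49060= - 1705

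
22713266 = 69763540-47050274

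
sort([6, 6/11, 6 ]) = [6/11,6,6] 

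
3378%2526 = 852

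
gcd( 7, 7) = 7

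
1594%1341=253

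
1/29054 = 1/29054 = 0.00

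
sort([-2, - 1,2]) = [-2, - 1  ,  2 ]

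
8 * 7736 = 61888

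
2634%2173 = 461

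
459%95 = 79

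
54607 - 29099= 25508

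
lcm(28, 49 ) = 196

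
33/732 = 11/244 = 0.05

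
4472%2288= 2184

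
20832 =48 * 434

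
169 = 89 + 80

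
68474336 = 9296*7366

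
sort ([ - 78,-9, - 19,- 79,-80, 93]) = [ - 80, - 79 ,  -  78, - 19, - 9, 93]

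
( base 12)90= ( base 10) 108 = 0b1101100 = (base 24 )4c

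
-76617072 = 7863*( - 9744 ) 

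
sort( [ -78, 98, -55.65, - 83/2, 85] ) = [ -78 ,-55.65 , - 83/2 , 85,98] 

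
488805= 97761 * 5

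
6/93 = 2/31 = 0.06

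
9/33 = 3/11=0.27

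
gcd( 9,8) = 1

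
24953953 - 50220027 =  - 25266074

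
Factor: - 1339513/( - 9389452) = 2^( - 2)*7^2 * 163^ (-1)*14401^(-1)*27337^1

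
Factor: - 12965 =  - 5^1 * 2593^1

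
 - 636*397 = -252492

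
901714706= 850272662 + 51442044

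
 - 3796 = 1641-5437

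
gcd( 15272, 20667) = 83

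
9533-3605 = 5928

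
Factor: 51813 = 3^3*19^1 * 101^1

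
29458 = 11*2678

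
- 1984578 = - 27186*73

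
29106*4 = 116424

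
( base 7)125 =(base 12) 58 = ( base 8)104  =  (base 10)68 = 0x44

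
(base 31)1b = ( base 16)2a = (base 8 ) 52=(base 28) 1e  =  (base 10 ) 42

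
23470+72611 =96081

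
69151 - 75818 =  - 6667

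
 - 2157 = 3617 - 5774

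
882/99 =98/11 = 8.91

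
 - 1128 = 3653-4781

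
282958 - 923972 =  - 641014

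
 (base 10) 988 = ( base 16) 3dc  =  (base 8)1734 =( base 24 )1h4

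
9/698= 9/698  =  0.01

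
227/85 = 227/85 = 2.67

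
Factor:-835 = - 5^1* 167^1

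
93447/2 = 93447/2 = 46723.50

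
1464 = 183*8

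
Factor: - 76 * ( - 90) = 6840= 2^3*3^2 * 5^1*19^1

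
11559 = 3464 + 8095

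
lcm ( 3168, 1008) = 22176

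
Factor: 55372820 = 2^2*5^1*31^2 * 43^1*67^1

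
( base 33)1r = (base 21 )2i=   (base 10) 60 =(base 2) 111100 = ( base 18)36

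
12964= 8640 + 4324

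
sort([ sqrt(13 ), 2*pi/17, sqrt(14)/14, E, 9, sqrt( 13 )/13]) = [sqrt( 14) /14, sqrt( 13 )/13,2* pi/17, E, sqrt(13 ), 9]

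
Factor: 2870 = 2^1*5^1 * 7^1*41^1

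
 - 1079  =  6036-7115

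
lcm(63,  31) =1953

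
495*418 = 206910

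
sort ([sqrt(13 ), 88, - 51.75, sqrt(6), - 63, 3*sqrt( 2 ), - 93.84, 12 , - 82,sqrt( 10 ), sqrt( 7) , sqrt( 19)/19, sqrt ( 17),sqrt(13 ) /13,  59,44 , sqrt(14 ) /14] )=[ - 93.84, - 82, - 63, - 51.75,sqrt (19) /19,sqrt( 14 )/14, sqrt( 13) /13, sqrt(6), sqrt(7),sqrt( 10), sqrt( 13) , sqrt( 17), 3*sqrt( 2), 12,44,  59,88] 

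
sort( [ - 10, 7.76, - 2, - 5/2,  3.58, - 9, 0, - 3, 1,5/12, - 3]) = [ - 10, - 9, - 3, - 3, - 5/2, - 2, 0 , 5/12,1, 3.58,7.76 ] 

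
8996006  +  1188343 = 10184349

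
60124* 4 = 240496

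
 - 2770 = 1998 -4768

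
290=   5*58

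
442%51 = 34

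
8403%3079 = 2245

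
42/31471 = 42/31471 = 0.00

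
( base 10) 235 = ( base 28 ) 8b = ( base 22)AF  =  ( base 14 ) 12B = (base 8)353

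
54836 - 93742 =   -  38906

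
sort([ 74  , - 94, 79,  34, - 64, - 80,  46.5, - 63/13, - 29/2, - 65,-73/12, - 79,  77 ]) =[ - 94,-80, - 79, - 65, - 64,-29/2 , - 73/12 , - 63/13,  34,46.5 , 74,77, 79]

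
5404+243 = 5647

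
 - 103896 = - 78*1332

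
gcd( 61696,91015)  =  1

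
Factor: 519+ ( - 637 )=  - 2^1*59^1=- 118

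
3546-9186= - 5640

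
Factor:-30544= - 2^4*23^1*83^1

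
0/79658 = 0 = 0.00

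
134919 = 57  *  2367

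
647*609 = 394023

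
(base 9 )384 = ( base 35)94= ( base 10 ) 319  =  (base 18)hd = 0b100111111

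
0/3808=0 = 0.00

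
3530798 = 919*3842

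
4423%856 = 143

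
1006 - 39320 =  - 38314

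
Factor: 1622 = 2^1*811^1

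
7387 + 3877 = 11264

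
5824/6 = 970+2/3 = 970.67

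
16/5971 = 16/5971 = 0.00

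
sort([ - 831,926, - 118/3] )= [ - 831, - 118/3 , 926 ]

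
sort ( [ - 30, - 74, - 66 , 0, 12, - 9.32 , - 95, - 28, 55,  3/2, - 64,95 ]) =[ - 95, - 74, - 66,- 64 , - 30,-28, - 9.32,  0, 3/2, 12,  55,95 ] 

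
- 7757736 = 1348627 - 9106363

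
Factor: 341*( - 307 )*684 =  - 71605908 = - 2^2*3^2 * 11^1*19^1*31^1*307^1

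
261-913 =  -652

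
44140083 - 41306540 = 2833543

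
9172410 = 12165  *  754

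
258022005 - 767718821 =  - 509696816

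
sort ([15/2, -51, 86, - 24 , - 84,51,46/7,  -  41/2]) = [ - 84,-51,-24, - 41/2, 46/7, 15/2 , 51, 86]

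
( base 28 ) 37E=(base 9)3456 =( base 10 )2562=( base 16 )A02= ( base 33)2BL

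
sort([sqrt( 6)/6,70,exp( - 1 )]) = [exp( - 1), sqrt( 6) /6, 70]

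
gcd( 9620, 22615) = 5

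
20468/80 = 5117/20 = 255.85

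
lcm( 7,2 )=14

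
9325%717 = 4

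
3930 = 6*655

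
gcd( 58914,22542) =6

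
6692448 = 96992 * 69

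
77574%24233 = 4875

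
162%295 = 162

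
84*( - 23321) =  - 1958964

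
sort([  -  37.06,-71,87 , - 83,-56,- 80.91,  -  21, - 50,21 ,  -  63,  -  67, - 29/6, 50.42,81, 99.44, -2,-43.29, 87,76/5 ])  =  [ - 83,-80.91, - 71,-67,-63, - 56 , - 50,  -  43.29, - 37.06,-21,-29/6, - 2, 76/5,  21, 50.42, 81 , 87,87 , 99.44 ]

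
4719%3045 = 1674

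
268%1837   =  268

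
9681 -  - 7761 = 17442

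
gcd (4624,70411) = 1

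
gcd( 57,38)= 19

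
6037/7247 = 6037/7247=0.83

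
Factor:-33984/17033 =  - 2^6*3^2*59^1*17033^( - 1) 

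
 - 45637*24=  -1095288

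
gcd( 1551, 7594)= 1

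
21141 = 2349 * 9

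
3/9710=3/9710 =0.00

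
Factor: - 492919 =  - 7^1*67^1*1051^1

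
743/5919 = 743/5919 = 0.13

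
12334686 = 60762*203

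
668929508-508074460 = 160855048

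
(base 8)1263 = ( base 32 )LJ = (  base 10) 691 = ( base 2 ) 1010110011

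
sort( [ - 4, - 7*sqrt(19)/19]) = [  -  4, -7*sqrt(19 ) /19] 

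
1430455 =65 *22007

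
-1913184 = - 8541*224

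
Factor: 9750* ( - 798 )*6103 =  - 47484391500  =  - 2^2*3^2*5^3* 7^1*13^1*17^1* 19^1 *359^1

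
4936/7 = 4936/7=705.14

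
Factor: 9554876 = 2^2*419^1*5701^1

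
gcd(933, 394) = 1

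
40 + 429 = 469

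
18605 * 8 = 148840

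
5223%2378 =467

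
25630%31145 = 25630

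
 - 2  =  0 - 2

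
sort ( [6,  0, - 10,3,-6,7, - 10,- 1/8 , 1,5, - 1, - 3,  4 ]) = [ - 10, - 10, - 6, - 3, - 1,-1/8,0,1, 3,4 , 5, 6,7] 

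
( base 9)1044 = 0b1100000001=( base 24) 181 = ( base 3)1001111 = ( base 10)769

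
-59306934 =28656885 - 87963819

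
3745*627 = 2348115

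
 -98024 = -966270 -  - 868246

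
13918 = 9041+4877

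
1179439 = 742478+436961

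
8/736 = 1/92 = 0.01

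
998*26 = 25948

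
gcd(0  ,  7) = 7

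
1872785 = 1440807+431978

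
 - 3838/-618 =1919/309  =  6.21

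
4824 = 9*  536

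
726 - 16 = 710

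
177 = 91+86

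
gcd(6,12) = 6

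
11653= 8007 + 3646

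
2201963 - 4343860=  - 2141897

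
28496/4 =7124 = 7124.00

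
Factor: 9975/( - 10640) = - 15/16 = - 2^( - 4)*3^1 *5^1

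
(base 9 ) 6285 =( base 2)1001000000101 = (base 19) cef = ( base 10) 4613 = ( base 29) 5e2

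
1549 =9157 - 7608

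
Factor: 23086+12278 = 2^2 *3^1*7^1*421^1 = 35364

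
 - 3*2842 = - 8526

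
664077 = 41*16197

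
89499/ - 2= - 44750 + 1/2 = - 44749.50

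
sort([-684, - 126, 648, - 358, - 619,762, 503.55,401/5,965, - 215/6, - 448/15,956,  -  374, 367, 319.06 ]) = [ - 684, - 619  , - 374, - 358, - 126, - 215/6, - 448/15 , 401/5, 319.06,367, 503.55,  648,762,956, 965]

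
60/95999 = 60/95999 = 0.00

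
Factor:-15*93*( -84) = 117180  =  2^2*3^3*5^1*7^1  *  31^1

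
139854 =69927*2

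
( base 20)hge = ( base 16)1bde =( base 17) 17bb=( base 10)7134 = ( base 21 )G3F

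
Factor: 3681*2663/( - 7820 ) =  - 2^(-2)  *3^2*5^( - 1)*17^ ( - 1 )*23^(-1 )*409^1*2663^1 =- 9802503/7820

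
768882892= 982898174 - 214015282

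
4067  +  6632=10699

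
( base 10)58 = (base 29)20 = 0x3a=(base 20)2i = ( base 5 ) 213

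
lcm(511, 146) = 1022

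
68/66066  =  34/33033 =0.00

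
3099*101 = 312999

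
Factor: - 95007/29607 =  - 11^1*71^( - 1 ) * 139^ ( - 1)*2879^1 = - 31669/9869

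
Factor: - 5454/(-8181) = 2^1*3^( - 1)=2/3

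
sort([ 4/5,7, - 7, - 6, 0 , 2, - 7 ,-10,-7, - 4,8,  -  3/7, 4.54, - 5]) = [  -  10 , - 7, - 7, - 7, - 6,-5, - 4, - 3/7, 0,4/5,2  ,  4.54,7, 8] 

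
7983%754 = 443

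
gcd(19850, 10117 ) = 1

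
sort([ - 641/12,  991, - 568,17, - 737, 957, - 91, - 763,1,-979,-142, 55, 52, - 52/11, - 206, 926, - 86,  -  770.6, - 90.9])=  [ - 979, - 770.6, - 763, - 737, - 568,-206, - 142,-91, - 90.9, - 86, - 641/12, - 52/11,1 , 17, 52, 55, 926 , 957,991 ] 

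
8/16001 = 8/16001=0.00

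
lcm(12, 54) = 108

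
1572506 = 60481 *26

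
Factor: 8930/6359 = 2^1*5^1*19^1 * 47^1*6359^ ( - 1)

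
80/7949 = 80/7949 = 0.01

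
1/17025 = 1/17025 = 0.00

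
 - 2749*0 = 0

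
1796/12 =149+2/3 = 149.67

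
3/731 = 3/731 = 0.00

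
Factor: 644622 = 2^1*3^1*11^1*9767^1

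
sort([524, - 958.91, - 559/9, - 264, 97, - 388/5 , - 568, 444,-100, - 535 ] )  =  [ - 958.91, - 568, - 535, - 264, - 100,  -  388/5, - 559/9,  97,444, 524]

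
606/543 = 202/181 = 1.12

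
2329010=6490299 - 4161289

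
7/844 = 7/844 = 0.01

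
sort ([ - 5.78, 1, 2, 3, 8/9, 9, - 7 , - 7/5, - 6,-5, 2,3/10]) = [ - 7, - 6, - 5.78, -5, - 7/5, 3/10, 8/9, 1, 2, 2,3, 9]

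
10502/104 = 100+51/52  =  100.98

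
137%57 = 23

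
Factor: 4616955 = 3^2*5^1 * 7^1*14657^1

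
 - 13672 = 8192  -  21864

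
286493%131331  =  23831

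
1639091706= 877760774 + 761330932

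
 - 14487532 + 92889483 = 78401951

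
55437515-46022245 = 9415270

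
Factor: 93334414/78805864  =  46667207/39402932 = 2^ ( - 2)*23^1*193^1*10513^1*9850733^( - 1 ) 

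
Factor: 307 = 307^1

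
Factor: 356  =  2^2*89^1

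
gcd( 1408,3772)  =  4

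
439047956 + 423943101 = 862991057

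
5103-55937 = -50834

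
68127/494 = 68127/494  =  137.91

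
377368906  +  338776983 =716145889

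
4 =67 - 63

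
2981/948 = 2981/948 = 3.14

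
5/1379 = 5/1379 =0.00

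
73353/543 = 24451/181 = 135.09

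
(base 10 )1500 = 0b10111011100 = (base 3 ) 2001120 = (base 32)1es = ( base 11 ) 1144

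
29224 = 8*3653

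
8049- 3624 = 4425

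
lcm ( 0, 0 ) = 0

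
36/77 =36/77= 0.47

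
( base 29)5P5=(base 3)20202210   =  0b1001101000111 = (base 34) 495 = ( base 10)4935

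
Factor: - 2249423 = - 11^1*17^1*23^1 * 523^1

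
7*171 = 1197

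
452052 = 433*1044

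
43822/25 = 1752 + 22/25 = 1752.88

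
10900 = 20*545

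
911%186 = 167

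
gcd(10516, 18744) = 44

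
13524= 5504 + 8020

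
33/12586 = 33/12586  =  0.00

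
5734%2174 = 1386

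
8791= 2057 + 6734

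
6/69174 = 1/11529 = 0.00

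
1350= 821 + 529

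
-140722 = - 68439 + - 72283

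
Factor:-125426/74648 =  - 2^( - 2) * 17^2*43^( - 1) = - 289/172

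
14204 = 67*212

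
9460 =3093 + 6367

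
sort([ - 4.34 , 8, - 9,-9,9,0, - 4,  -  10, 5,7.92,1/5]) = [ - 10, - 9, - 9,-4.34,  -  4,0,1/5,5,7.92, 8, 9 ] 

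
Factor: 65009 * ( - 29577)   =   - 1922771193  =  - 3^1*7^1 * 37^1* 251^1 * 9859^1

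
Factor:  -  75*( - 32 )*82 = 196800 = 2^6*3^1*5^2 * 41^1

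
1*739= 739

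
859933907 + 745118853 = 1605052760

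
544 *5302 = 2884288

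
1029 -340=689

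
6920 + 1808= 8728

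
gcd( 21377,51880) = 1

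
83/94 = 83/94 =0.88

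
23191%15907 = 7284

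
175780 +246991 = 422771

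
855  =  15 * 57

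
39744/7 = 39744/7 = 5677.71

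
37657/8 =37657/8 = 4707.12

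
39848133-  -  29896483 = 69744616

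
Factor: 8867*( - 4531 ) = -23^1*197^1*8867^1  =  - 40176377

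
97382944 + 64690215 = 162073159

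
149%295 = 149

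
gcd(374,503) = 1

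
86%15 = 11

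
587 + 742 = 1329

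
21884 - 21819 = 65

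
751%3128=751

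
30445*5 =152225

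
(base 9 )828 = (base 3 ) 220222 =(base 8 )1242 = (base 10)674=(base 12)482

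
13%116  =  13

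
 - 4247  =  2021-6268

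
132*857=113124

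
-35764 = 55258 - 91022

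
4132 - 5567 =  - 1435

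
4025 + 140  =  4165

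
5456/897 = 5456/897 = 6.08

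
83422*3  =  250266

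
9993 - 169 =9824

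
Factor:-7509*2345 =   -  3^1 * 5^1*7^1*67^1*2503^1 = - 17608605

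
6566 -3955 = 2611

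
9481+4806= 14287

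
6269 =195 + 6074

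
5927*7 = 41489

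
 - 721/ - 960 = 721/960  =  0.75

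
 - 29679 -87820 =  - 117499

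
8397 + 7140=15537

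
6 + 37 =43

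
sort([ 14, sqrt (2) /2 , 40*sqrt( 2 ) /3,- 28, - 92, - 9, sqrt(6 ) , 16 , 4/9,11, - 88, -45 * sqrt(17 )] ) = [ - 45 * sqrt( 17), - 92, - 88,- 28, - 9 , 4/9,sqrt(2)/2, sqrt( 6),11,14, 16, 40 * sqrt( 2)/3]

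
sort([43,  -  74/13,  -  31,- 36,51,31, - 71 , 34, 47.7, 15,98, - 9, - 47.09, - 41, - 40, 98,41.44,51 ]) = [ - 71, - 47.09, - 41,  -  40,  -  36, - 31, -9,- 74/13  ,  15, 31 , 34,41.44 , 43,47.7,51,51, 98,98] 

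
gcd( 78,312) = 78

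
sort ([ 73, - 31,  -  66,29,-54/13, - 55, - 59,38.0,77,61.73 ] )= [  -  66, - 59,-55 , - 31, - 54/13,29,38.0, 61.73, 73,  77]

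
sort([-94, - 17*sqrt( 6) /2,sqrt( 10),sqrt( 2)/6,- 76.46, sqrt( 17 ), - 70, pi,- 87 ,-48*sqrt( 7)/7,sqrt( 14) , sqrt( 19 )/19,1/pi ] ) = [ - 94,-87,  -  76.46, - 70,  -  17*sqrt( 6)/2, - 48*sqrt( 7)/7, sqrt(19 )/19, sqrt (2) /6, 1/pi,  pi , sqrt( 10),sqrt( 14),sqrt ( 17) ] 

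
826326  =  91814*9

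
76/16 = 4 + 3/4 = 4.75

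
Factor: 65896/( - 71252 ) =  - 16474/17813 = -2^1*47^( - 1 )*379^( - 1 )*8237^1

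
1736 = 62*28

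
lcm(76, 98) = 3724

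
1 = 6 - 5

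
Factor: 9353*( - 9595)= - 5^1*19^1*47^1*101^1*199^1 = - 89742035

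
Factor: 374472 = 2^3*3^2 *7^1 * 743^1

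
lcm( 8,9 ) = 72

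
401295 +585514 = 986809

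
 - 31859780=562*( - 56690) 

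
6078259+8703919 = 14782178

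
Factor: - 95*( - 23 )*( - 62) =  - 2^1*5^1*19^1*23^1*31^1 = - 135470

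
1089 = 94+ 995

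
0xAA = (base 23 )79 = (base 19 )8I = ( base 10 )170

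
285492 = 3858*74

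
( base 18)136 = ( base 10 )384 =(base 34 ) ba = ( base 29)D7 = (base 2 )110000000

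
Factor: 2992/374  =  2^3 = 8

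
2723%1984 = 739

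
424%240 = 184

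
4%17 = 4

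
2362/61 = 2362/61 = 38.72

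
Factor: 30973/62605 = 5^( - 1) * 19^(-1 )* 47^1 = 47/95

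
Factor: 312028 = 2^2*78007^1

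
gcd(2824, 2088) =8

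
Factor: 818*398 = 325564 = 2^2*199^1*409^1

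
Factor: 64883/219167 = 217/733 = 7^1*31^1*733^ (  -  1)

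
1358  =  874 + 484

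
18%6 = 0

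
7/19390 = 1/2770 = 0.00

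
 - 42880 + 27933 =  -14947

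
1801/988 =1801/988 = 1.82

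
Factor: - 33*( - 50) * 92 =2^3*3^1 *5^2*11^1 * 23^1=151800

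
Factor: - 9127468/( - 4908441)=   2^2*3^(- 1)*7^1*19^(  -  1)*181^1* 1801^1*86113^( - 1 )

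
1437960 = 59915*24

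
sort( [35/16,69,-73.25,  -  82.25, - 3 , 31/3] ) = [-82.25, - 73.25,-3,35/16, 31/3, 69]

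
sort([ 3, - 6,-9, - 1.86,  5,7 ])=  [-9, - 6, - 1.86, 3, 5, 7]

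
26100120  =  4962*5260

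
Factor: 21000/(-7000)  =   - 3 = - 3^1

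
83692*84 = 7030128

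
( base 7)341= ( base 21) 88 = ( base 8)260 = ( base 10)176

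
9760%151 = 96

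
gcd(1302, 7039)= 1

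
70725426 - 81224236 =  - 10498810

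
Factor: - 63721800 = -2^3 * 3^2*5^2*35401^1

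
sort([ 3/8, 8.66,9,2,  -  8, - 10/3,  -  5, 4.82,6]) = [  -  8,-5, - 10/3,3/8, 2, 4.82, 6 , 8.66 , 9]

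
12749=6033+6716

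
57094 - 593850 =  -536756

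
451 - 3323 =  - 2872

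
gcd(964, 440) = 4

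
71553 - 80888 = - 9335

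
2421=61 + 2360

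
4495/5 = 899=899.00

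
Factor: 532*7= 3724 =2^2*7^2*19^1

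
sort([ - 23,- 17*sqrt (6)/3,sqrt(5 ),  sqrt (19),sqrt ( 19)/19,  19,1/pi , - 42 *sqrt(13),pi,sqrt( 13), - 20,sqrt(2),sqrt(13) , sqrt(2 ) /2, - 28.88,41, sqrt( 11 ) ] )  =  [ - 42*sqrt(13),-28.88, - 23 , - 20, - 17*sqrt(6 )/3,  sqrt(19 ) /19,1/pi, sqrt( 2) /2  ,  sqrt ( 2), sqrt( 5 ) , pi , sqrt( 11), sqrt( 13 ), sqrt(13), sqrt( 19 ), 19,41 ]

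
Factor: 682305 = 3^1*5^1* 13^1*3499^1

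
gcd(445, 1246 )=89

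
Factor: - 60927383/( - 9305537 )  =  11^1*37^(-1 )*251501^( - 1)*5538853^1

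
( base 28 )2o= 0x50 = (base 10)80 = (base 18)48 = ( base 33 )2e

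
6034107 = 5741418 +292689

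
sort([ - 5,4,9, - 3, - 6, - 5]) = [  -  6, - 5, - 5,-3,4,9 ] 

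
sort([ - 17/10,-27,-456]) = [- 456, - 27, - 17/10]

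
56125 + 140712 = 196837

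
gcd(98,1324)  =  2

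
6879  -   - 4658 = 11537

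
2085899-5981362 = -3895463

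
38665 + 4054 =42719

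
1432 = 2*716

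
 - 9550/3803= - 9550/3803= - 2.51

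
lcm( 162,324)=324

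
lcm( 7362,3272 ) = 29448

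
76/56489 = 76/56489 =0.00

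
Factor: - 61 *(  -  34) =2^1*17^1 * 61^1 = 2074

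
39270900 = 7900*4971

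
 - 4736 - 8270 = - 13006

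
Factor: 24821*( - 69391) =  - 1722354011 = - 7^1*23^1*431^1*24821^1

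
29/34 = 29/34 = 0.85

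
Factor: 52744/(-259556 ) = -2^1*11^( - 1 )*17^( - 1 ) * 19^1 = -  38/187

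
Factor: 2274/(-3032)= -3/4  =  -2^ (  -  2)*3^1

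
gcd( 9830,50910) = 10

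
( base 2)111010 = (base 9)64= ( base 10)58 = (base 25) 28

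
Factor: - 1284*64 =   -  82176  =  - 2^8 * 3^1*107^1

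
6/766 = 3/383 = 0.01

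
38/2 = 19 = 19.00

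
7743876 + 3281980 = 11025856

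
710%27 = 8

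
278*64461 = 17920158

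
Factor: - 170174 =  - 2^1*85087^1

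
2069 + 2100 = 4169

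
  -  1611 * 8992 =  - 14486112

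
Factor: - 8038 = -2^1 * 4019^1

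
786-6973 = - 6187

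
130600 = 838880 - 708280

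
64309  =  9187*7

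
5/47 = 5/47 = 0.11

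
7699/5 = 7699/5 = 1539.80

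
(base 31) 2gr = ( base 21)5b9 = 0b100110001101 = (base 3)10100120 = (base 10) 2445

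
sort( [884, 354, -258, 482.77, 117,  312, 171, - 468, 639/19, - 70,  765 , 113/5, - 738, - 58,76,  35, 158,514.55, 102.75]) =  [ - 738, - 468,-258,  -  70,-58,113/5,  639/19, 35,76,102.75,117,158, 171, 312,  354, 482.77,514.55, 765 , 884]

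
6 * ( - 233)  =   - 1398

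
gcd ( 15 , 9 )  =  3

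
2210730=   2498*885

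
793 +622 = 1415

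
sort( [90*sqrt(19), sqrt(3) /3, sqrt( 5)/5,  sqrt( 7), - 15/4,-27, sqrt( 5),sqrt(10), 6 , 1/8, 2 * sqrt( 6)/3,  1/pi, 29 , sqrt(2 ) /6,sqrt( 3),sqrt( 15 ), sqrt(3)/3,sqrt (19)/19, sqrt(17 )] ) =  [ - 27 , - 15/4, 1/8, sqrt( 19) /19,sqrt(2) /6,1/pi,  sqrt(5 ) /5, sqrt(3)/3,sqrt(3)/3, 2*sqrt(6) /3,sqrt ( 3), sqrt (5 ),sqrt( 7 ), sqrt( 10) , sqrt( 15), sqrt( 17 ), 6, 29, 90*sqrt( 19)]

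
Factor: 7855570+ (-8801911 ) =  - 3^2*11^3 * 79^1 = - 946341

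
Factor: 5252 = 2^2*13^1*101^1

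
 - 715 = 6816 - 7531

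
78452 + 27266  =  105718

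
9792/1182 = 8+56/197 = 8.28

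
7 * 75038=525266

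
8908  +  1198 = 10106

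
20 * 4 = 80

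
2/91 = 2/91 = 0.02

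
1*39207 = 39207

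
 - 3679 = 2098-5777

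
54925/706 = 77+ 563/706 = 77.80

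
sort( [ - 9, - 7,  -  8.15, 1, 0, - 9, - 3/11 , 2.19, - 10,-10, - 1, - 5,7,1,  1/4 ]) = [ - 10 , - 10, - 9, - 9, - 8.15,-7, - 5, - 1, - 3/11,0, 1/4, 1,  1, 2.19, 7]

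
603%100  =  3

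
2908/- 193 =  - 16 + 180/193 = - 15.07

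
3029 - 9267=-6238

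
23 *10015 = 230345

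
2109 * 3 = 6327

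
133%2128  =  133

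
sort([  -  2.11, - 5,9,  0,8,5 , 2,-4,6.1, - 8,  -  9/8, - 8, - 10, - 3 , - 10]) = [ - 10, - 10,  -  8, - 8, - 5, - 4,  -  3, - 2.11,-9/8,0 , 2,5, 6.1, 8,9]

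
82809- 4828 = 77981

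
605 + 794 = 1399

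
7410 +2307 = 9717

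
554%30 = 14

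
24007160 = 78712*305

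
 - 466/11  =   - 43 +7/11 = - 42.36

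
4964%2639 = 2325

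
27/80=27/80 = 0.34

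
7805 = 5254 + 2551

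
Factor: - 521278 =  - 2^1*97^1*2687^1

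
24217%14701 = 9516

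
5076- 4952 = 124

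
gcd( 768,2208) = 96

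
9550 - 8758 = 792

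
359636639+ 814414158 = 1174050797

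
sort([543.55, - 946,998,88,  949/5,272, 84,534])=[  -  946,84,  88,949/5,272, 534,543.55, 998 ] 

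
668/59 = 668/59 =11.32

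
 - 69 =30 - 99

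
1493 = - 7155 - - 8648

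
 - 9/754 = -1 + 745/754= -0.01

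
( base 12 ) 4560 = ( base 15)2439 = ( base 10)7704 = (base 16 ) 1e18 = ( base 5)221304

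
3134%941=311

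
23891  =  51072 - 27181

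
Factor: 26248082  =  2^1*7^1*19^1*101^1 * 977^1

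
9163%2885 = 508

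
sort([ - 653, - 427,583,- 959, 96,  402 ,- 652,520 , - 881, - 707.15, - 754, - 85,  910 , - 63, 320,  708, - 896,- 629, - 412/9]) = [-959,-896,- 881, -754, - 707.15, - 653, - 652, - 629, - 427, - 85, - 63,-412/9, 96, 320 , 402, 520, 583, 708, 910] 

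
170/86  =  1 + 42/43 = 1.98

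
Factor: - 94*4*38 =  - 14288= -2^4* 19^1*47^1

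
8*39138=313104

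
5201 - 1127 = 4074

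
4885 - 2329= 2556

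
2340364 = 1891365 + 448999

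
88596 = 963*92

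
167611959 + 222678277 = 390290236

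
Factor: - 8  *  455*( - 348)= 2^5*3^1 * 5^1*7^1*13^1 * 29^1 = 1266720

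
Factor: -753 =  - 3^1 * 251^1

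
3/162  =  1/54=0.02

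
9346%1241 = 659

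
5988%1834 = 486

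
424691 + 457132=881823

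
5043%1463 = 654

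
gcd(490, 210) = 70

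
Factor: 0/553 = 0^1   =  0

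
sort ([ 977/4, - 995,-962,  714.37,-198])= [-995, - 962,  -  198,  977/4, 714.37]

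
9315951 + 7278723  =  16594674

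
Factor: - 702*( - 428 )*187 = 2^3 * 3^3*11^1 * 13^1*17^1*107^1 = 56185272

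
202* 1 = 202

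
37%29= 8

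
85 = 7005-6920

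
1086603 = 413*2631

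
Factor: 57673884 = 2^2* 3^1*257^1*18701^1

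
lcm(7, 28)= 28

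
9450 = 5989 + 3461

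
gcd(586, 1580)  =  2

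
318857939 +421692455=740550394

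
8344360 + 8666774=17011134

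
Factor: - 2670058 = -2^1*491^1*2719^1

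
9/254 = 9/254 = 0.04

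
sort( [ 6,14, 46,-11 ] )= [-11,6,14, 46 ] 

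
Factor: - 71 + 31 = -40 = - 2^3*5^1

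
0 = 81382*0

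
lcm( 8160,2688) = 228480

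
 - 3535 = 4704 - 8239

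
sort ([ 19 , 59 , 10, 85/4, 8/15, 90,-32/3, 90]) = [ - 32/3, 8/15,10, 19,85/4, 59,90, 90]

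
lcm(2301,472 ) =18408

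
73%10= 3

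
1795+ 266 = 2061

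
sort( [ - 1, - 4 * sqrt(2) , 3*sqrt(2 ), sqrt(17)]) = [-4*sqrt (2), - 1, sqrt(  17), 3*sqrt( 2 ) ] 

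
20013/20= 20013/20  =  1000.65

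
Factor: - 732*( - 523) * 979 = 2^2*3^1*11^1*61^1*89^1*523^1 = 374796444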